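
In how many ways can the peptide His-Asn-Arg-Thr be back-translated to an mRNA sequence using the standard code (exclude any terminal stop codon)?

His: 2 codons.
Asn: 2 codons.
Arg: 6 codons.
Thr: 4 codons.
2 × 2 × 6 × 4 = 96.

96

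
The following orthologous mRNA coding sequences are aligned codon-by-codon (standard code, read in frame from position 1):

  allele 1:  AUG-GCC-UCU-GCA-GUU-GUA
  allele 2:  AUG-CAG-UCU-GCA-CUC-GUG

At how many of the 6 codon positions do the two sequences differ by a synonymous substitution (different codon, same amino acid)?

Codon 1: AUG Met / AUG Met — identical.
Codon 2: GCC Ala / CAG Gln — nonsynonymous.
Codon 3: UCU Ser / UCU Ser — identical.
Codon 4: GCA Ala / GCA Ala — identical.
Codon 5: GUU Val / CUC Leu — nonsynonymous.
Codon 6: GUA Val / GUG Val — synonymous.
Synonymous differences: 1.

1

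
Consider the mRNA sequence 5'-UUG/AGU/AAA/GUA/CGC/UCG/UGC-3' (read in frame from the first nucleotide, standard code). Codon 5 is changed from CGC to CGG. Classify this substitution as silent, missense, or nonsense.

Position 15 falls in codon 5: CGC → Arg.
After the substitution the codon is CGG → Arg.
Both encode Arg, so the change is synonymous.

silent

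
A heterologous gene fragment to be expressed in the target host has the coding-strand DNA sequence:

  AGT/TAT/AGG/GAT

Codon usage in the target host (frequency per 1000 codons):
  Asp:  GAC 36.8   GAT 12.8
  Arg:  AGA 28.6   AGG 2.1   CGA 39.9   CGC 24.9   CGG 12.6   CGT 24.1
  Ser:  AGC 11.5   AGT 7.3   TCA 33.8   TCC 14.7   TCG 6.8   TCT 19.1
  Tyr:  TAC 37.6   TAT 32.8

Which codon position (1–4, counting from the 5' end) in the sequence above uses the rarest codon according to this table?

3

Codon 1 AGT (Ser): 7.3 per 1000.
Codon 2 TAT (Tyr): 32.8 per 1000.
Codon 3 AGG (Arg): 2.1 per 1000.
Codon 4 GAT (Asp): 12.8 per 1000.
Lowest frequency is 2.1 at codon 3.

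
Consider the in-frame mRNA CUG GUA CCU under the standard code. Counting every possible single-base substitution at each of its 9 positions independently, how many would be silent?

Codon 1 (CUG, Leu): 4 synonymous substitutions.
Codon 2 (GUA, Val): 3 synonymous substitutions.
Codon 3 (CCU, Pro): 3 synonymous substitutions.
Total: 4 + 3 + 3 = 10.

10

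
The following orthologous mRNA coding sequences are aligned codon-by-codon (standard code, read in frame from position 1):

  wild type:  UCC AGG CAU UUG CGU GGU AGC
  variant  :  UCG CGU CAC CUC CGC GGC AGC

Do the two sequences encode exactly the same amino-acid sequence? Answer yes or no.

Codon 1: UCC Ser / UCG Ser — synonymous.
Codon 2: AGG Arg / CGU Arg — synonymous.
Codon 3: CAU His / CAC His — synonymous.
Codon 4: UUG Leu / CUC Leu — synonymous.
Codon 5: CGU Arg / CGC Arg — synonymous.
Codon 6: GGU Gly / GGC Gly — synonymous.
Codon 7: AGC Ser / AGC Ser — identical.
Nonsynonymous differences: 0 → same protein.

yes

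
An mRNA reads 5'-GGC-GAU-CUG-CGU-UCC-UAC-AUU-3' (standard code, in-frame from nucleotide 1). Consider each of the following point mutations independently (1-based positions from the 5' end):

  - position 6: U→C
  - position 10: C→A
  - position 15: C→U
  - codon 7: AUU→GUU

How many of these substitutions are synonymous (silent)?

2

Codon 2: GAU (Asp) → GAC (Asp) — synonymous.
Codon 4: CGU (Arg) → AGU (Ser) — missense.
Codon 5: UCC (Ser) → UCU (Ser) — synonymous.
Codon 7: AUU (Ile) → GUU (Val) — missense.
Synonymous: 2 of 4.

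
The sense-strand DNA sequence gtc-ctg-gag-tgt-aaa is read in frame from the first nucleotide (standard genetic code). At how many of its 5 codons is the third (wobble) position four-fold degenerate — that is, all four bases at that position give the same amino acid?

2

Codon 1 GTC (Val): third position 4-fold.
Codon 2 CTG (Leu): third position 4-fold.
Codon 3 GAG (Glu): third position 2-fold.
Codon 4 TGT (Cys): third position 2-fold.
Codon 5 AAA (Lys): third position 2-fold.
Four-fold degenerate third positions: 2.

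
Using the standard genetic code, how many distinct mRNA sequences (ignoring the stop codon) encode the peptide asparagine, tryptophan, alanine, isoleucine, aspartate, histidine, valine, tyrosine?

Asn: 2 codons.
Trp: 1 codon.
Ala: 4 codons.
Ile: 3 codons.
Asp: 2 codons.
His: 2 codons.
Val: 4 codons.
Tyr: 2 codons.
2 × 1 × 4 × 3 × 2 × 2 × 4 × 2 = 768.

768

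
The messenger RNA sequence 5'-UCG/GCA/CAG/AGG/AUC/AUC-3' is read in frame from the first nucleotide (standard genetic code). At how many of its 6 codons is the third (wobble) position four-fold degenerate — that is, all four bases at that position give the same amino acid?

2

Codon 1 UCG (Ser): third position 4-fold.
Codon 2 GCA (Ala): third position 4-fold.
Codon 3 CAG (Gln): third position 2-fold.
Codon 4 AGG (Arg): third position 2-fold.
Codon 5 AUC (Ile): third position 3-fold.
Codon 6 AUC (Ile): third position 3-fold.
Four-fold degenerate third positions: 2.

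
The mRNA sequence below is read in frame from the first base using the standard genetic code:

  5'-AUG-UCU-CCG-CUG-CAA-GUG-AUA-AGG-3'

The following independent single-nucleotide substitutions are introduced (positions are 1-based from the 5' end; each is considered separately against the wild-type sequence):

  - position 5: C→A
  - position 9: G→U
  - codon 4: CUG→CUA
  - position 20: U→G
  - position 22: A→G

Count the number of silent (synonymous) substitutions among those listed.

Codon 2: UCU (Ser) → UAU (Tyr) — missense.
Codon 3: CCG (Pro) → CCU (Pro) — synonymous.
Codon 4: CUG (Leu) → CUA (Leu) — synonymous.
Codon 7: AUA (Ile) → AGA (Arg) — missense.
Codon 8: AGG (Arg) → GGG (Gly) — missense.
Synonymous: 2 of 5.

2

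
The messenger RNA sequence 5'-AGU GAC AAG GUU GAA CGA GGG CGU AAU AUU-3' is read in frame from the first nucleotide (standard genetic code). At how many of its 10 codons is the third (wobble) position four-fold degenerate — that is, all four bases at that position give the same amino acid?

4

Codon 1 AGU (Ser): third position 2-fold.
Codon 2 GAC (Asp): third position 2-fold.
Codon 3 AAG (Lys): third position 2-fold.
Codon 4 GUU (Val): third position 4-fold.
Codon 5 GAA (Glu): third position 2-fold.
Codon 6 CGA (Arg): third position 4-fold.
Codon 7 GGG (Gly): third position 4-fold.
Codon 8 CGU (Arg): third position 4-fold.
Codon 9 AAU (Asn): third position 2-fold.
Codon 10 AUU (Ile): third position 3-fold.
Four-fold degenerate third positions: 4.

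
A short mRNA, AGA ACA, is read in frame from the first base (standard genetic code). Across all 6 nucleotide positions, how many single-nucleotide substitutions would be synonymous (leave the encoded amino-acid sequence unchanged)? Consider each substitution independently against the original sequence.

Codon 1 (AGA, Arg): 2 synonymous substitutions.
Codon 2 (ACA, Thr): 3 synonymous substitutions.
Total: 2 + 3 = 5.

5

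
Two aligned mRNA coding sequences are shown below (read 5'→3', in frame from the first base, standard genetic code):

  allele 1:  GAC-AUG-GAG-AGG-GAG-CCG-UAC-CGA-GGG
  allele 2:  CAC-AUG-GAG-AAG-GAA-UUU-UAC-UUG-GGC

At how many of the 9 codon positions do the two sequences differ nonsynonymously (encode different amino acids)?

4

Codon 1: GAC Asp / CAC His — nonsynonymous.
Codon 2: AUG Met / AUG Met — identical.
Codon 3: GAG Glu / GAG Glu — identical.
Codon 4: AGG Arg / AAG Lys — nonsynonymous.
Codon 5: GAG Glu / GAA Glu — synonymous.
Codon 6: CCG Pro / UUU Phe — nonsynonymous.
Codon 7: UAC Tyr / UAC Tyr — identical.
Codon 8: CGA Arg / UUG Leu — nonsynonymous.
Codon 9: GGG Gly / GGC Gly — synonymous.
Nonsynonymous differences: 4.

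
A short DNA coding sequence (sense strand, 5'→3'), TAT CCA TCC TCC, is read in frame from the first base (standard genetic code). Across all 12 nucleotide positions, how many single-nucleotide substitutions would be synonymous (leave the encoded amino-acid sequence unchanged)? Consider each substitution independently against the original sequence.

10

Codon 1 (TAT, Tyr): 1 synonymous substitution.
Codon 2 (CCA, Pro): 3 synonymous substitutions.
Codon 3 (TCC, Ser): 3 synonymous substitutions.
Codon 4 (TCC, Ser): 3 synonymous substitutions.
Total: 1 + 3 + 3 + 3 = 10.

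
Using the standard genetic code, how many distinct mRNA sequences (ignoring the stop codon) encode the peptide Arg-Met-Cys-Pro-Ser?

288

Arg: 6 codons.
Met: 1 codon.
Cys: 2 codons.
Pro: 4 codons.
Ser: 6 codons.
6 × 1 × 2 × 4 × 6 = 288.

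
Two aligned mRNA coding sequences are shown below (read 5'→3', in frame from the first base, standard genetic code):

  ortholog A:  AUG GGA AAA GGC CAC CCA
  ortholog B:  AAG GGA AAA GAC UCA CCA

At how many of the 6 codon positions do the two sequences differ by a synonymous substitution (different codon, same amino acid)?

Codon 1: AUG Met / AAG Lys — nonsynonymous.
Codon 2: GGA Gly / GGA Gly — identical.
Codon 3: AAA Lys / AAA Lys — identical.
Codon 4: GGC Gly / GAC Asp — nonsynonymous.
Codon 5: CAC His / UCA Ser — nonsynonymous.
Codon 6: CCA Pro / CCA Pro — identical.
Synonymous differences: 0.

0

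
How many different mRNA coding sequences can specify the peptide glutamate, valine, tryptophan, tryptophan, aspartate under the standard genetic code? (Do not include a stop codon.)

Glu: 2 codons.
Val: 4 codons.
Trp: 1 codon.
Trp: 1 codon.
Asp: 2 codons.
2 × 4 × 1 × 1 × 2 = 16.

16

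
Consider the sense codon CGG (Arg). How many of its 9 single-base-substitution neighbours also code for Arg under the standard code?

Position 1: AGG → 1 synonymous.
Position 2: none → 0 synonymous.
Position 3: CGU, CGC, CGA → 3 synonymous.
Total: 1 + 0 + 3 = 4.

4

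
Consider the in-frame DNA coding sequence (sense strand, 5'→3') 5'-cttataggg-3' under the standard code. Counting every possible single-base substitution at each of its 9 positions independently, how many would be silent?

Codon 1 (CTT, Leu): 3 synonymous substitutions.
Codon 2 (ATA, Ile): 2 synonymous substitutions.
Codon 3 (GGG, Gly): 3 synonymous substitutions.
Total: 3 + 2 + 3 = 8.

8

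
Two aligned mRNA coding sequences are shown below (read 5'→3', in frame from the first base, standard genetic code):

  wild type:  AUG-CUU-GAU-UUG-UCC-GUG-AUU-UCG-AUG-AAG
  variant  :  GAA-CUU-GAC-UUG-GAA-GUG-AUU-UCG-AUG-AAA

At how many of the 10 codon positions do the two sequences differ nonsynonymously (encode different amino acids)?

2

Codon 1: AUG Met / GAA Glu — nonsynonymous.
Codon 2: CUU Leu / CUU Leu — identical.
Codon 3: GAU Asp / GAC Asp — synonymous.
Codon 4: UUG Leu / UUG Leu — identical.
Codon 5: UCC Ser / GAA Glu — nonsynonymous.
Codon 6: GUG Val / GUG Val — identical.
Codon 7: AUU Ile / AUU Ile — identical.
Codon 8: UCG Ser / UCG Ser — identical.
Codon 9: AUG Met / AUG Met — identical.
Codon 10: AAG Lys / AAA Lys — synonymous.
Nonsynonymous differences: 2.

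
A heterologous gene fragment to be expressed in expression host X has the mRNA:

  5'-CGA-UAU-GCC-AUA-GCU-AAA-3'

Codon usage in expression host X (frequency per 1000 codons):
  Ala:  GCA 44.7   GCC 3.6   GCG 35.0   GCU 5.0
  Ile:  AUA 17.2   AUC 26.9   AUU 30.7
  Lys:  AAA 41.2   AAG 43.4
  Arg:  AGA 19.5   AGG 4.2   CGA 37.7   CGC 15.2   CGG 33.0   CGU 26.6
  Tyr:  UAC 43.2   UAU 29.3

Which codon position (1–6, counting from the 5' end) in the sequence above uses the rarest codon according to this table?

3

Codon 1 CGA (Arg): 37.7 per 1000.
Codon 2 UAU (Tyr): 29.3 per 1000.
Codon 3 GCC (Ala): 3.6 per 1000.
Codon 4 AUA (Ile): 17.2 per 1000.
Codon 5 GCU (Ala): 5.0 per 1000.
Codon 6 AAA (Lys): 41.2 per 1000.
Lowest frequency is 3.6 at codon 3.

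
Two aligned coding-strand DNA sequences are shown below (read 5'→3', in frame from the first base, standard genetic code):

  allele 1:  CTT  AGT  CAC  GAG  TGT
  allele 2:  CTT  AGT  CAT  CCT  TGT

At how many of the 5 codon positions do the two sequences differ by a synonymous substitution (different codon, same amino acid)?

1

Codon 1: CTT Leu / CTT Leu — identical.
Codon 2: AGT Ser / AGT Ser — identical.
Codon 3: CAC His / CAT His — synonymous.
Codon 4: GAG Glu / CCT Pro — nonsynonymous.
Codon 5: TGT Cys / TGT Cys — identical.
Synonymous differences: 1.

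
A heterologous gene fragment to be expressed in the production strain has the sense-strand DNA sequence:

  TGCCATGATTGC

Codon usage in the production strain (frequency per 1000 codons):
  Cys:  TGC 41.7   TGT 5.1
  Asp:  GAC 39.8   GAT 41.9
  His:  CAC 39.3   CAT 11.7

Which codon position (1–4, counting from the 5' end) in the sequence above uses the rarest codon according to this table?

Codon 1 TGC (Cys): 41.7 per 1000.
Codon 2 CAT (His): 11.7 per 1000.
Codon 3 GAT (Asp): 41.9 per 1000.
Codon 4 TGC (Cys): 41.7 per 1000.
Lowest frequency is 11.7 at codon 2.

2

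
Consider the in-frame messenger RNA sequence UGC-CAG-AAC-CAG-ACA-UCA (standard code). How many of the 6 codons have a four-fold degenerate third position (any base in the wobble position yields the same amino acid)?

2

Codon 1 UGC (Cys): third position 2-fold.
Codon 2 CAG (Gln): third position 2-fold.
Codon 3 AAC (Asn): third position 2-fold.
Codon 4 CAG (Gln): third position 2-fold.
Codon 5 ACA (Thr): third position 4-fold.
Codon 6 UCA (Ser): third position 4-fold.
Four-fold degenerate third positions: 2.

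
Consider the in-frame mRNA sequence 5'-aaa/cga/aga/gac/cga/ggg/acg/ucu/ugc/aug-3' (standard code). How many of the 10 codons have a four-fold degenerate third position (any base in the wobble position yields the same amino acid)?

Codon 1 AAA (Lys): third position 2-fold.
Codon 2 CGA (Arg): third position 4-fold.
Codon 3 AGA (Arg): third position 2-fold.
Codon 4 GAC (Asp): third position 2-fold.
Codon 5 CGA (Arg): third position 4-fold.
Codon 6 GGG (Gly): third position 4-fold.
Codon 7 ACG (Thr): third position 4-fold.
Codon 8 UCU (Ser): third position 4-fold.
Codon 9 UGC (Cys): third position 2-fold.
Codon 10 AUG (Met): third position 1-fold.
Four-fold degenerate third positions: 5.

5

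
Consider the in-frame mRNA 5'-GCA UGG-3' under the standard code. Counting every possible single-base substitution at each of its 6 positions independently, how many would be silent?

Codon 1 (GCA, Ala): 3 synonymous substitutions.
Codon 2 (UGG, Trp): 0 synonymous substitutions.
Total: 3 + 0 = 3.

3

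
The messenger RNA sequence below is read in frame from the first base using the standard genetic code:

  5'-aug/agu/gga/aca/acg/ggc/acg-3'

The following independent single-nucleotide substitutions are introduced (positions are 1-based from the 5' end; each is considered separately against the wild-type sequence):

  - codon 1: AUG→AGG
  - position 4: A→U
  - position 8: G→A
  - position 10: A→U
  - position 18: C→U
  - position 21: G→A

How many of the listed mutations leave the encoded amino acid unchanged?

2

Codon 1: AUG (Met) → AGG (Arg) — missense.
Codon 2: AGU (Ser) → UGU (Cys) — missense.
Codon 3: GGA (Gly) → GAA (Glu) — missense.
Codon 4: ACA (Thr) → UCA (Ser) — missense.
Codon 6: GGC (Gly) → GGU (Gly) — synonymous.
Codon 7: ACG (Thr) → ACA (Thr) — synonymous.
Synonymous: 2 of 6.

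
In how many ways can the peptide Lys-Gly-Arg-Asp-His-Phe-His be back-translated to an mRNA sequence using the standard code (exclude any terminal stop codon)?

Lys: 2 codons.
Gly: 4 codons.
Arg: 6 codons.
Asp: 2 codons.
His: 2 codons.
Phe: 2 codons.
His: 2 codons.
2 × 4 × 6 × 2 × 2 × 2 × 2 = 768.

768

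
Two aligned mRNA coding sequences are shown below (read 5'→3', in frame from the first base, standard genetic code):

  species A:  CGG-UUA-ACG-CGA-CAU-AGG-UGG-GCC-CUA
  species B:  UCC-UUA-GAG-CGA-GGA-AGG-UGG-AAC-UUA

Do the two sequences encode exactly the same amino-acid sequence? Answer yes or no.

no

Codon 1: CGG Arg / UCC Ser — nonsynonymous.
Codon 2: UUA Leu / UUA Leu — identical.
Codon 3: ACG Thr / GAG Glu — nonsynonymous.
Codon 4: CGA Arg / CGA Arg — identical.
Codon 5: CAU His / GGA Gly — nonsynonymous.
Codon 6: AGG Arg / AGG Arg — identical.
Codon 7: UGG Trp / UGG Trp — identical.
Codon 8: GCC Ala / AAC Asn — nonsynonymous.
Codon 9: CUA Leu / UUA Leu — synonymous.
Nonsynonymous differences: 4 → different protein.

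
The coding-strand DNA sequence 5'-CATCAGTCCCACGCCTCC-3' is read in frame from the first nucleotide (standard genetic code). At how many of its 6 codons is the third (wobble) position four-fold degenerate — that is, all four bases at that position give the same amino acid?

3

Codon 1 CAT (His): third position 2-fold.
Codon 2 CAG (Gln): third position 2-fold.
Codon 3 TCC (Ser): third position 4-fold.
Codon 4 CAC (His): third position 2-fold.
Codon 5 GCC (Ala): third position 4-fold.
Codon 6 TCC (Ser): third position 4-fold.
Four-fold degenerate third positions: 3.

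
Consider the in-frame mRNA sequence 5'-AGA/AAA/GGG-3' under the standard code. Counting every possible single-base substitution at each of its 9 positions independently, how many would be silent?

6

Codon 1 (AGA, Arg): 2 synonymous substitutions.
Codon 2 (AAA, Lys): 1 synonymous substitution.
Codon 3 (GGG, Gly): 3 synonymous substitutions.
Total: 2 + 1 + 3 = 6.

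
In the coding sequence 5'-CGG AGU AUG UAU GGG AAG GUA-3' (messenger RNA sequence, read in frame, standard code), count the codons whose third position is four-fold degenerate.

3

Codon 1 CGG (Arg): third position 4-fold.
Codon 2 AGU (Ser): third position 2-fold.
Codon 3 AUG (Met): third position 1-fold.
Codon 4 UAU (Tyr): third position 2-fold.
Codon 5 GGG (Gly): third position 4-fold.
Codon 6 AAG (Lys): third position 2-fold.
Codon 7 GUA (Val): third position 4-fold.
Four-fold degenerate third positions: 3.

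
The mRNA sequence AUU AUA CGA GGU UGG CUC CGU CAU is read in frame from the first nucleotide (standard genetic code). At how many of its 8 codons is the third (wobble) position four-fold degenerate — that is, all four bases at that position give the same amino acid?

Codon 1 AUU (Ile): third position 3-fold.
Codon 2 AUA (Ile): third position 3-fold.
Codon 3 CGA (Arg): third position 4-fold.
Codon 4 GGU (Gly): third position 4-fold.
Codon 5 UGG (Trp): third position 1-fold.
Codon 6 CUC (Leu): third position 4-fold.
Codon 7 CGU (Arg): third position 4-fold.
Codon 8 CAU (His): third position 2-fold.
Four-fold degenerate third positions: 4.

4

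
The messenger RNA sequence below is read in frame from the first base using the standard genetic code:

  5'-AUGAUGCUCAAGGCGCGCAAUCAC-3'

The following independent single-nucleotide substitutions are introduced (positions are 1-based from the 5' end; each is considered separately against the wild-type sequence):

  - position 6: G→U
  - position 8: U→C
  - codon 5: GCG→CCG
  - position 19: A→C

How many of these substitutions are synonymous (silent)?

Codon 2: AUG (Met) → AUU (Ile) — missense.
Codon 3: CUC (Leu) → CCC (Pro) — missense.
Codon 5: GCG (Ala) → CCG (Pro) — missense.
Codon 7: AAU (Asn) → CAU (His) — missense.
Synonymous: 0 of 4.

0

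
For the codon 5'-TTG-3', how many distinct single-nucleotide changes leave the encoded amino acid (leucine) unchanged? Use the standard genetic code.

2

Position 1: CTG → 1 synonymous.
Position 2: none → 0 synonymous.
Position 3: TTA → 1 synonymous.
Total: 1 + 0 + 1 = 2.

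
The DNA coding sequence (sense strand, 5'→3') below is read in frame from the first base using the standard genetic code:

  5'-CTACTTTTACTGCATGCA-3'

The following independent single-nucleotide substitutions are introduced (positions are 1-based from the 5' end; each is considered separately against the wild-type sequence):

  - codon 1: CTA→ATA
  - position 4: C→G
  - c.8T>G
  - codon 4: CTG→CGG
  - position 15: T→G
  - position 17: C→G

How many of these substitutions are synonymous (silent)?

0

Codon 1: CTA (Leu) → ATA (Ile) — missense.
Codon 2: CTT (Leu) → GTT (Val) — missense.
Codon 3: TTA (Leu) → TGA (Stop) — nonsense.
Codon 4: CTG (Leu) → CGG (Arg) — missense.
Codon 5: CAT (His) → CAG (Gln) — missense.
Codon 6: GCA (Ala) → GGA (Gly) — missense.
Synonymous: 0 of 6.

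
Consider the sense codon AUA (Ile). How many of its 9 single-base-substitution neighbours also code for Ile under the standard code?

Position 1: none → 0 synonymous.
Position 2: none → 0 synonymous.
Position 3: AUU, AUC → 2 synonymous.
Total: 0 + 0 + 2 = 2.

2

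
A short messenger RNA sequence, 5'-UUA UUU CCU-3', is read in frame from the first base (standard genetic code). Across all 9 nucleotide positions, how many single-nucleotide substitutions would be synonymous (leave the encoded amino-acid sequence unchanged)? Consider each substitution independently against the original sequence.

6

Codon 1 (UUA, Leu): 2 synonymous substitutions.
Codon 2 (UUU, Phe): 1 synonymous substitution.
Codon 3 (CCU, Pro): 3 synonymous substitutions.
Total: 2 + 1 + 3 = 6.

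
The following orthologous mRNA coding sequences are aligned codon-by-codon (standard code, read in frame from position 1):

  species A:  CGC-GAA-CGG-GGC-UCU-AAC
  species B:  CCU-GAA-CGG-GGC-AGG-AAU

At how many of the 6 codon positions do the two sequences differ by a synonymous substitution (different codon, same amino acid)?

Codon 1: CGC Arg / CCU Pro — nonsynonymous.
Codon 2: GAA Glu / GAA Glu — identical.
Codon 3: CGG Arg / CGG Arg — identical.
Codon 4: GGC Gly / GGC Gly — identical.
Codon 5: UCU Ser / AGG Arg — nonsynonymous.
Codon 6: AAC Asn / AAU Asn — synonymous.
Synonymous differences: 1.

1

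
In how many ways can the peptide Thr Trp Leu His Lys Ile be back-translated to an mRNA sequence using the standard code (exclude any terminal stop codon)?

288

Thr: 4 codons.
Trp: 1 codon.
Leu: 6 codons.
His: 2 codons.
Lys: 2 codons.
Ile: 3 codons.
4 × 1 × 6 × 2 × 2 × 3 = 288.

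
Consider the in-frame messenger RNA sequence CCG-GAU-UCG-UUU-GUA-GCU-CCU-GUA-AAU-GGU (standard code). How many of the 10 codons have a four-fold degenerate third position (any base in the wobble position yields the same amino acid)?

7

Codon 1 CCG (Pro): third position 4-fold.
Codon 2 GAU (Asp): third position 2-fold.
Codon 3 UCG (Ser): third position 4-fold.
Codon 4 UUU (Phe): third position 2-fold.
Codon 5 GUA (Val): third position 4-fold.
Codon 6 GCU (Ala): third position 4-fold.
Codon 7 CCU (Pro): third position 4-fold.
Codon 8 GUA (Val): third position 4-fold.
Codon 9 AAU (Asn): third position 2-fold.
Codon 10 GGU (Gly): third position 4-fold.
Four-fold degenerate third positions: 7.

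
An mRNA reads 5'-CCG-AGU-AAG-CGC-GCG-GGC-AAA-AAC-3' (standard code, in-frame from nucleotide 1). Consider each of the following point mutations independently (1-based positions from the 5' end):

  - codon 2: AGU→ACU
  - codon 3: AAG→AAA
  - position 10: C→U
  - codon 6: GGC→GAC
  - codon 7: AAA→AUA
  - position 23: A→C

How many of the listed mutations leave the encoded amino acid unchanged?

Codon 2: AGU (Ser) → ACU (Thr) — missense.
Codon 3: AAG (Lys) → AAA (Lys) — synonymous.
Codon 4: CGC (Arg) → UGC (Cys) — missense.
Codon 6: GGC (Gly) → GAC (Asp) — missense.
Codon 7: AAA (Lys) → AUA (Ile) — missense.
Codon 8: AAC (Asn) → ACC (Thr) — missense.
Synonymous: 1 of 6.

1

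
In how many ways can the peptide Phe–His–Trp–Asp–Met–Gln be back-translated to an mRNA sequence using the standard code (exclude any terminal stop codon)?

Phe: 2 codons.
His: 2 codons.
Trp: 1 codon.
Asp: 2 codons.
Met: 1 codon.
Gln: 2 codons.
2 × 2 × 1 × 2 × 1 × 2 = 16.

16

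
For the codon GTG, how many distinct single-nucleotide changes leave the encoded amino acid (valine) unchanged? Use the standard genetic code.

3

Position 1: none → 0 synonymous.
Position 2: none → 0 synonymous.
Position 3: GTT, GTC, GTA → 3 synonymous.
Total: 0 + 0 + 3 = 3.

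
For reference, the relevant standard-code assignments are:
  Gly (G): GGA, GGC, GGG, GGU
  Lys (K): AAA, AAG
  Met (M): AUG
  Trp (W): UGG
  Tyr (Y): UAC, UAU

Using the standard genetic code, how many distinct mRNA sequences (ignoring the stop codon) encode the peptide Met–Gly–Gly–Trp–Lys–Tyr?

64

Met: 1 codon.
Gly: 4 codons.
Gly: 4 codons.
Trp: 1 codon.
Lys: 2 codons.
Tyr: 2 codons.
1 × 4 × 4 × 1 × 2 × 2 = 64.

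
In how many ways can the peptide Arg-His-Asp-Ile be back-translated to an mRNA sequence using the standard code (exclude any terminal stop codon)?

Arg: 6 codons.
His: 2 codons.
Asp: 2 codons.
Ile: 3 codons.
6 × 2 × 2 × 3 = 72.

72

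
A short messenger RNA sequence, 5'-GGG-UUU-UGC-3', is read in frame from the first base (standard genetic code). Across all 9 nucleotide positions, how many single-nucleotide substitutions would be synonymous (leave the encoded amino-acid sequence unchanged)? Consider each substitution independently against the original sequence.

5

Codon 1 (GGG, Gly): 3 synonymous substitutions.
Codon 2 (UUU, Phe): 1 synonymous substitution.
Codon 3 (UGC, Cys): 1 synonymous substitution.
Total: 3 + 1 + 1 = 5.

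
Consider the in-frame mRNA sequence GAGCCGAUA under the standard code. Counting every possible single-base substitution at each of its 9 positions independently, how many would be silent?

Codon 1 (GAG, Glu): 1 synonymous substitution.
Codon 2 (CCG, Pro): 3 synonymous substitutions.
Codon 3 (AUA, Ile): 2 synonymous substitutions.
Total: 1 + 3 + 2 = 6.

6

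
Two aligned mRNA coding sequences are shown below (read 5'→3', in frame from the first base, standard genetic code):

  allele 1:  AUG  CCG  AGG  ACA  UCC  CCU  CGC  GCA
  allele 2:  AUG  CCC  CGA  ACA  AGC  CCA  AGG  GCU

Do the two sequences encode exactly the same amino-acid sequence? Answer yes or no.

Codon 1: AUG Met / AUG Met — identical.
Codon 2: CCG Pro / CCC Pro — synonymous.
Codon 3: AGG Arg / CGA Arg — synonymous.
Codon 4: ACA Thr / ACA Thr — identical.
Codon 5: UCC Ser / AGC Ser — synonymous.
Codon 6: CCU Pro / CCA Pro — synonymous.
Codon 7: CGC Arg / AGG Arg — synonymous.
Codon 8: GCA Ala / GCU Ala — synonymous.
Nonsynonymous differences: 0 → same protein.

yes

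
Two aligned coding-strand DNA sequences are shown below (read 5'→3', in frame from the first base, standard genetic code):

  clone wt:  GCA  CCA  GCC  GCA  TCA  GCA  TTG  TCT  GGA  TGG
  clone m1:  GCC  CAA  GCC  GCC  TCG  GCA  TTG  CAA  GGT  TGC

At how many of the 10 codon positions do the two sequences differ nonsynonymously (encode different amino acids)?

3

Codon 1: GCA Ala / GCC Ala — synonymous.
Codon 2: CCA Pro / CAA Gln — nonsynonymous.
Codon 3: GCC Ala / GCC Ala — identical.
Codon 4: GCA Ala / GCC Ala — synonymous.
Codon 5: TCA Ser / TCG Ser — synonymous.
Codon 6: GCA Ala / GCA Ala — identical.
Codon 7: TTG Leu / TTG Leu — identical.
Codon 8: TCT Ser / CAA Gln — nonsynonymous.
Codon 9: GGA Gly / GGT Gly — synonymous.
Codon 10: TGG Trp / TGC Cys — nonsynonymous.
Nonsynonymous differences: 3.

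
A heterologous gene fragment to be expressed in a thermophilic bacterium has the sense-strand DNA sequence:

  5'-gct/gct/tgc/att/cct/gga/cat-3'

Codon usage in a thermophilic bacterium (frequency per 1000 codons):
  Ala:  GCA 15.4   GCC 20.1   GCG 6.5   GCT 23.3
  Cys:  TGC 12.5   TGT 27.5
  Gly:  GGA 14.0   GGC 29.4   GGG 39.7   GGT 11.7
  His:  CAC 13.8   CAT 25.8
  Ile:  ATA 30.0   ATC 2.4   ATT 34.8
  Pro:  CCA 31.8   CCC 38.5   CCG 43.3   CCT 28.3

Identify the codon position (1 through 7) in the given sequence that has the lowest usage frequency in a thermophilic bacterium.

Codon 1 GCT (Ala): 23.3 per 1000.
Codon 2 GCT (Ala): 23.3 per 1000.
Codon 3 TGC (Cys): 12.5 per 1000.
Codon 4 ATT (Ile): 34.8 per 1000.
Codon 5 CCT (Pro): 28.3 per 1000.
Codon 6 GGA (Gly): 14.0 per 1000.
Codon 7 CAT (His): 25.8 per 1000.
Lowest frequency is 12.5 at codon 3.

3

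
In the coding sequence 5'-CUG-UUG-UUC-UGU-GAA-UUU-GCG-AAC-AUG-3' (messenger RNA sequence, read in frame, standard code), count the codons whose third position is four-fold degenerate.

2

Codon 1 CUG (Leu): third position 4-fold.
Codon 2 UUG (Leu): third position 2-fold.
Codon 3 UUC (Phe): third position 2-fold.
Codon 4 UGU (Cys): third position 2-fold.
Codon 5 GAA (Glu): third position 2-fold.
Codon 6 UUU (Phe): third position 2-fold.
Codon 7 GCG (Ala): third position 4-fold.
Codon 8 AAC (Asn): third position 2-fold.
Codon 9 AUG (Met): third position 1-fold.
Four-fold degenerate third positions: 2.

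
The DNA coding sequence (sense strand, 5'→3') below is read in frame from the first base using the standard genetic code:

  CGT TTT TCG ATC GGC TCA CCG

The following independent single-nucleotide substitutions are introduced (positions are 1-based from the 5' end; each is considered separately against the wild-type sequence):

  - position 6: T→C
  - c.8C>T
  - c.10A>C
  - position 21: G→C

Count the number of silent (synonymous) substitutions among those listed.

Codon 2: TTT (Phe) → TTC (Phe) — synonymous.
Codon 3: TCG (Ser) → TTG (Leu) — missense.
Codon 4: ATC (Ile) → CTC (Leu) — missense.
Codon 7: CCG (Pro) → CCC (Pro) — synonymous.
Synonymous: 2 of 4.

2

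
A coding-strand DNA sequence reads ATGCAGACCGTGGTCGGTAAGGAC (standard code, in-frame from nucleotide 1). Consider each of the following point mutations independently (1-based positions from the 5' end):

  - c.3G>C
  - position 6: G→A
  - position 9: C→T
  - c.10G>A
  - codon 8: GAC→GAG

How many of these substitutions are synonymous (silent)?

Codon 1: ATG (Met) → ATC (Ile) — missense.
Codon 2: CAG (Gln) → CAA (Gln) — synonymous.
Codon 3: ACC (Thr) → ACT (Thr) — synonymous.
Codon 4: GTG (Val) → ATG (Met) — missense.
Codon 8: GAC (Asp) → GAG (Glu) — missense.
Synonymous: 2 of 5.

2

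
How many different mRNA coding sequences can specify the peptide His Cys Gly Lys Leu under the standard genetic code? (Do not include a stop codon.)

His: 2 codons.
Cys: 2 codons.
Gly: 4 codons.
Lys: 2 codons.
Leu: 6 codons.
2 × 2 × 4 × 2 × 6 = 192.

192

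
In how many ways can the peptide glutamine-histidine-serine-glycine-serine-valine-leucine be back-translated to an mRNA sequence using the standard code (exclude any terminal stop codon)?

13824

Gln: 2 codons.
His: 2 codons.
Ser: 6 codons.
Gly: 4 codons.
Ser: 6 codons.
Val: 4 codons.
Leu: 6 codons.
2 × 2 × 6 × 4 × 6 × 4 × 6 = 13824.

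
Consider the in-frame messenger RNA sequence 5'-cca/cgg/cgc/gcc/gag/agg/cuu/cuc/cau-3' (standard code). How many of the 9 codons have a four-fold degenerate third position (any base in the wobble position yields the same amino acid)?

Codon 1 CCA (Pro): third position 4-fold.
Codon 2 CGG (Arg): third position 4-fold.
Codon 3 CGC (Arg): third position 4-fold.
Codon 4 GCC (Ala): third position 4-fold.
Codon 5 GAG (Glu): third position 2-fold.
Codon 6 AGG (Arg): third position 2-fold.
Codon 7 CUU (Leu): third position 4-fold.
Codon 8 CUC (Leu): third position 4-fold.
Codon 9 CAU (His): third position 2-fold.
Four-fold degenerate third positions: 6.

6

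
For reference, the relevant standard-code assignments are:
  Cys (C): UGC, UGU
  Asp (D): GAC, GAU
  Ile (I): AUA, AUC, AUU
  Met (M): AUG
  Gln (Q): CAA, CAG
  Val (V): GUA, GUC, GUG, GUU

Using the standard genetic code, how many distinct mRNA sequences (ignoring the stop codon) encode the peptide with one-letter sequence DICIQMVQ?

576

Asp: 2 codons.
Ile: 3 codons.
Cys: 2 codons.
Ile: 3 codons.
Gln: 2 codons.
Met: 1 codon.
Val: 4 codons.
Gln: 2 codons.
2 × 3 × 2 × 3 × 2 × 1 × 4 × 2 = 576.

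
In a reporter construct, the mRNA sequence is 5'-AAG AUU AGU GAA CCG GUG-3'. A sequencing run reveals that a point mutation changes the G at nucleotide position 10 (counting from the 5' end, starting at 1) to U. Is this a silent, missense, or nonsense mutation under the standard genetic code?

Position 10 falls in codon 4: GAA → Glu.
After the substitution the codon is UAA → Stop.
The new codon is a stop codon, so this is a nonsense mutation.

nonsense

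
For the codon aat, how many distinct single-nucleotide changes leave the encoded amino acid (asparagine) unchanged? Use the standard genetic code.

Position 1: none → 0 synonymous.
Position 2: none → 0 synonymous.
Position 3: AAC → 1 synonymous.
Total: 0 + 0 + 1 = 1.

1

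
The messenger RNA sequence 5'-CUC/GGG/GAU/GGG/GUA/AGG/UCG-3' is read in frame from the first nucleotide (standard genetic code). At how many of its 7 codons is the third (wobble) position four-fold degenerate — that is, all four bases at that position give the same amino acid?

Codon 1 CUC (Leu): third position 4-fold.
Codon 2 GGG (Gly): third position 4-fold.
Codon 3 GAU (Asp): third position 2-fold.
Codon 4 GGG (Gly): third position 4-fold.
Codon 5 GUA (Val): third position 4-fold.
Codon 6 AGG (Arg): third position 2-fold.
Codon 7 UCG (Ser): third position 4-fold.
Four-fold degenerate third positions: 5.

5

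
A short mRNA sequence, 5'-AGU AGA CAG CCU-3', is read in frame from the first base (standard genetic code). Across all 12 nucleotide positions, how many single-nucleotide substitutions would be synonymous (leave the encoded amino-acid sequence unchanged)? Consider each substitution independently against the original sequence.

7

Codon 1 (AGU, Ser): 1 synonymous substitution.
Codon 2 (AGA, Arg): 2 synonymous substitutions.
Codon 3 (CAG, Gln): 1 synonymous substitution.
Codon 4 (CCU, Pro): 3 synonymous substitutions.
Total: 1 + 2 + 1 + 3 = 7.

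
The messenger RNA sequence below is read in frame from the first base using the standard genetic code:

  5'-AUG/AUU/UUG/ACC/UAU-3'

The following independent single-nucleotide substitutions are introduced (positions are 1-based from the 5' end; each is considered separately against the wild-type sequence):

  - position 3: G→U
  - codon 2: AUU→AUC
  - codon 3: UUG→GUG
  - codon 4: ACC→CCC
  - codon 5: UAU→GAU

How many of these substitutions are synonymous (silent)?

Codon 1: AUG (Met) → AUU (Ile) — missense.
Codon 2: AUU (Ile) → AUC (Ile) — synonymous.
Codon 3: UUG (Leu) → GUG (Val) — missense.
Codon 4: ACC (Thr) → CCC (Pro) — missense.
Codon 5: UAU (Tyr) → GAU (Asp) — missense.
Synonymous: 1 of 5.

1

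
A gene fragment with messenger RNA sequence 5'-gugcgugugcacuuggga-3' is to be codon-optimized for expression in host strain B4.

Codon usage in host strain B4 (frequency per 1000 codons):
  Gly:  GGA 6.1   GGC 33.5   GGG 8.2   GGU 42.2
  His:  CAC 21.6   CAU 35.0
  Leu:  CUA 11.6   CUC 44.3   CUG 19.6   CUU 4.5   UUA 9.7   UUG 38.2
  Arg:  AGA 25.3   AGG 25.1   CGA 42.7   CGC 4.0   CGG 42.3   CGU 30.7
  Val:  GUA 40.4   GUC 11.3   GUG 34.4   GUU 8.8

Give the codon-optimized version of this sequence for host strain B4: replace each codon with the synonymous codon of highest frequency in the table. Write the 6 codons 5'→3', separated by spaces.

Codon 1 (Val): best is GUA at 40.4.
Codon 2 (Arg): best is CGA at 42.7.
Codon 3 (Val): best is GUA at 40.4.
Codon 4 (His): best is CAU at 35.0.
Codon 5 (Leu): best is CUC at 44.3.
Codon 6 (Gly): best is GGU at 42.2.

GUA CGA GUA CAU CUC GGU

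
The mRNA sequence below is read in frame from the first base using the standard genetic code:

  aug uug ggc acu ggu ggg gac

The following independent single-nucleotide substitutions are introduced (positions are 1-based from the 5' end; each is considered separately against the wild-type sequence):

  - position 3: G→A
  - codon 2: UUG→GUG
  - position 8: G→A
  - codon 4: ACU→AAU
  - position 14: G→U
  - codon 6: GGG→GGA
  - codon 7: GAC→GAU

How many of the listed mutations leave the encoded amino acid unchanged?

2

Codon 1: AUG (Met) → AUA (Ile) — missense.
Codon 2: UUG (Leu) → GUG (Val) — missense.
Codon 3: GGC (Gly) → GAC (Asp) — missense.
Codon 4: ACU (Thr) → AAU (Asn) — missense.
Codon 5: GGU (Gly) → GUU (Val) — missense.
Codon 6: GGG (Gly) → GGA (Gly) — synonymous.
Codon 7: GAC (Asp) → GAU (Asp) — synonymous.
Synonymous: 2 of 7.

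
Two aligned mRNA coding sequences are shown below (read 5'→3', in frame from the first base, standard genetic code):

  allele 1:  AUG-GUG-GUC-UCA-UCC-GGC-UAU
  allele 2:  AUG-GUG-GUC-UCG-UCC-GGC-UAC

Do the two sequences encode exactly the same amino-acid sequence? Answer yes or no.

yes

Codon 1: AUG Met / AUG Met — identical.
Codon 2: GUG Val / GUG Val — identical.
Codon 3: GUC Val / GUC Val — identical.
Codon 4: UCA Ser / UCG Ser — synonymous.
Codon 5: UCC Ser / UCC Ser — identical.
Codon 6: GGC Gly / GGC Gly — identical.
Codon 7: UAU Tyr / UAC Tyr — synonymous.
Nonsynonymous differences: 0 → same protein.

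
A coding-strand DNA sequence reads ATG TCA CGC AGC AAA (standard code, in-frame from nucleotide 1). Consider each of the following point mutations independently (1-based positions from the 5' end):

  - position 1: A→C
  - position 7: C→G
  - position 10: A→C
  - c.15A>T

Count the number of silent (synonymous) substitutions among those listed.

0

Codon 1: ATG (Met) → CTG (Leu) — missense.
Codon 3: CGC (Arg) → GGC (Gly) — missense.
Codon 4: AGC (Ser) → CGC (Arg) — missense.
Codon 5: AAA (Lys) → AAT (Asn) — missense.
Synonymous: 0 of 4.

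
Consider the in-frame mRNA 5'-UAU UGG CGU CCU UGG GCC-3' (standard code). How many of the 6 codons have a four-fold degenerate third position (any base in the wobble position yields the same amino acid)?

3

Codon 1 UAU (Tyr): third position 2-fold.
Codon 2 UGG (Trp): third position 1-fold.
Codon 3 CGU (Arg): third position 4-fold.
Codon 4 CCU (Pro): third position 4-fold.
Codon 5 UGG (Trp): third position 1-fold.
Codon 6 GCC (Ala): third position 4-fold.
Four-fold degenerate third positions: 3.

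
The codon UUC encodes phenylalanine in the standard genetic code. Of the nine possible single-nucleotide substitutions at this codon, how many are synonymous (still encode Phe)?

Position 1: none → 0 synonymous.
Position 2: none → 0 synonymous.
Position 3: UUU → 1 synonymous.
Total: 0 + 0 + 1 = 1.

1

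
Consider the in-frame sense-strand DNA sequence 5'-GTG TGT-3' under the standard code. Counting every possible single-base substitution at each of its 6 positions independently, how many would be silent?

Codon 1 (GTG, Val): 3 synonymous substitutions.
Codon 2 (TGT, Cys): 1 synonymous substitution.
Total: 3 + 1 = 4.

4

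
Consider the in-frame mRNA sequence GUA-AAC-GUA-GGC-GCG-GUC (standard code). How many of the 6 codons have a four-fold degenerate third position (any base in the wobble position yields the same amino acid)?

Codon 1 GUA (Val): third position 4-fold.
Codon 2 AAC (Asn): third position 2-fold.
Codon 3 GUA (Val): third position 4-fold.
Codon 4 GGC (Gly): third position 4-fold.
Codon 5 GCG (Ala): third position 4-fold.
Codon 6 GUC (Val): third position 4-fold.
Four-fold degenerate third positions: 5.

5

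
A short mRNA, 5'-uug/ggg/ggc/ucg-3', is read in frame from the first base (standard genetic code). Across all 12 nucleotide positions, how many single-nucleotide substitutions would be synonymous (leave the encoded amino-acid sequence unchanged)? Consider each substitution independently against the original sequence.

Codon 1 (UUG, Leu): 2 synonymous substitutions.
Codon 2 (GGG, Gly): 3 synonymous substitutions.
Codon 3 (GGC, Gly): 3 synonymous substitutions.
Codon 4 (UCG, Ser): 3 synonymous substitutions.
Total: 2 + 3 + 3 + 3 = 11.

11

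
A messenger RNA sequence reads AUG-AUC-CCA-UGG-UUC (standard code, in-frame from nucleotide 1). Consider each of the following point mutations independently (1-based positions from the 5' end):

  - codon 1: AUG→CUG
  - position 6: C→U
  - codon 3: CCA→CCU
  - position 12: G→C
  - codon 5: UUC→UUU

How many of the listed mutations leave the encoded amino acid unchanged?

3

Codon 1: AUG (Met) → CUG (Leu) — missense.
Codon 2: AUC (Ile) → AUU (Ile) — synonymous.
Codon 3: CCA (Pro) → CCU (Pro) — synonymous.
Codon 4: UGG (Trp) → UGC (Cys) — missense.
Codon 5: UUC (Phe) → UUU (Phe) — synonymous.
Synonymous: 3 of 5.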